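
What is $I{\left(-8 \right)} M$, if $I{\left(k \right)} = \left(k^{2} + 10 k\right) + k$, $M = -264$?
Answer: $6336$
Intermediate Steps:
$I{\left(k \right)} = k^{2} + 11 k$
$I{\left(-8 \right)} M = - 8 \left(11 - 8\right) \left(-264\right) = \left(-8\right) 3 \left(-264\right) = \left(-24\right) \left(-264\right) = 6336$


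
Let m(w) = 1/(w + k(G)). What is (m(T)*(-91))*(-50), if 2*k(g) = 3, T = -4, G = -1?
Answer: -1820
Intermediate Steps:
k(g) = 3/2 (k(g) = (½)*3 = 3/2)
m(w) = 1/(3/2 + w) (m(w) = 1/(w + 3/2) = 1/(3/2 + w))
(m(T)*(-91))*(-50) = ((2/(3 + 2*(-4)))*(-91))*(-50) = ((2/(3 - 8))*(-91))*(-50) = ((2/(-5))*(-91))*(-50) = ((2*(-⅕))*(-91))*(-50) = -⅖*(-91)*(-50) = (182/5)*(-50) = -1820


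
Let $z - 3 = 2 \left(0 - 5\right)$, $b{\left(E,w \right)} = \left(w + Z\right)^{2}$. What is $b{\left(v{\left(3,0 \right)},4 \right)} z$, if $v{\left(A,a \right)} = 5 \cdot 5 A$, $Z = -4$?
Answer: $0$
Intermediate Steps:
$v{\left(A,a \right)} = 25 A$
$b{\left(E,w \right)} = \left(-4 + w\right)^{2}$ ($b{\left(E,w \right)} = \left(w - 4\right)^{2} = \left(-4 + w\right)^{2}$)
$z = -7$ ($z = 3 + 2 \left(0 - 5\right) = 3 + 2 \left(-5\right) = 3 - 10 = -7$)
$b{\left(v{\left(3,0 \right)},4 \right)} z = \left(-4 + 4\right)^{2} \left(-7\right) = 0^{2} \left(-7\right) = 0 \left(-7\right) = 0$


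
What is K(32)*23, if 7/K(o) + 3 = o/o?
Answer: -161/2 ≈ -80.500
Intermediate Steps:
K(o) = -7/2 (K(o) = 7/(-3 + o/o) = 7/(-3 + 1) = 7/(-2) = 7*(-1/2) = -7/2)
K(32)*23 = -7/2*23 = -161/2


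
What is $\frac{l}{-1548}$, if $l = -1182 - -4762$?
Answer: $- \frac{895}{387} \approx -2.3127$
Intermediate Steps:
$l = 3580$ ($l = -1182 + 4762 = 3580$)
$\frac{l}{-1548} = \frac{3580}{-1548} = 3580 \left(- \frac{1}{1548}\right) = - \frac{895}{387}$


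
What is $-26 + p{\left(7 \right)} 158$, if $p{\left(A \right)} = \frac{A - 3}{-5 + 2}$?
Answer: $- \frac{710}{3} \approx -236.67$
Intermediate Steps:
$p{\left(A \right)} = 1 - \frac{A}{3}$ ($p{\left(A \right)} = \frac{-3 + A}{-3} = \left(-3 + A\right) \left(- \frac{1}{3}\right) = 1 - \frac{A}{3}$)
$-26 + p{\left(7 \right)} 158 = -26 + \left(1 - \frac{7}{3}\right) 158 = -26 - \frac{632}{3} = - \frac{710}{3}$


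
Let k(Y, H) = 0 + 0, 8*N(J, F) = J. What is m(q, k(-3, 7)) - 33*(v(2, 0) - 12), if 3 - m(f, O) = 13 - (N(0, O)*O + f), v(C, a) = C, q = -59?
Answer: 261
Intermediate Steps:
N(J, F) = J/8
k(Y, H) = 0
m(f, O) = -10 + f (m(f, O) = 3 - (13 - (((1/8)*0)*O + f)) = 3 - (13 - (0*O + f)) = 3 - (13 - (0 + f)) = 3 - (13 - f) = 3 + (-13 + f) = -10 + f)
m(q, k(-3, 7)) - 33*(v(2, 0) - 12) = (-10 - 59) - 33*(2 - 12) = -69 - 33*(-10) = -69 - 1*(-330) = -69 + 330 = 261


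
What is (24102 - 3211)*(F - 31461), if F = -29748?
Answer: -1278717219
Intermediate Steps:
(24102 - 3211)*(F - 31461) = (24102 - 3211)*(-29748 - 31461) = 20891*(-61209) = -1278717219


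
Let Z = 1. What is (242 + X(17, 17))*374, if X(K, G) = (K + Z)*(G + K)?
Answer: 319396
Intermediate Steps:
X(K, G) = (1 + K)*(G + K) (X(K, G) = (K + 1)*(G + K) = (1 + K)*(G + K))
(242 + X(17, 17))*374 = (242 + (17 + 17 + 17² + 17*17))*374 = (242 + (17 + 17 + 289 + 289))*374 = (242 + 612)*374 = 854*374 = 319396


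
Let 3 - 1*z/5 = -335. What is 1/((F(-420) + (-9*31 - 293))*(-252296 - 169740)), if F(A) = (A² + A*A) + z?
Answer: -1/149366137048 ≈ -6.6950e-12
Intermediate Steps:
z = 1690 (z = 15 - 5*(-335) = 15 + 1675 = 1690)
F(A) = 1690 + 2*A² (F(A) = (A² + A*A) + 1690 = (A² + A²) + 1690 = 2*A² + 1690 = 1690 + 2*A²)
1/((F(-420) + (-9*31 - 293))*(-252296 - 169740)) = 1/(((1690 + 2*(-420)²) + (-9*31 - 293))*(-252296 - 169740)) = 1/(((1690 + 2*176400) + (-1*279 - 293))*(-422036)) = 1/(((1690 + 352800) + (-279 - 293))*(-422036)) = 1/((354490 - 572)*(-422036)) = 1/(353918*(-422036)) = 1/(-149366137048) = -1/149366137048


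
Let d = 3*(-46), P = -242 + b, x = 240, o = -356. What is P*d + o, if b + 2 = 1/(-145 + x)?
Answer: 3164882/95 ≈ 33315.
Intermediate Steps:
b = -189/95 (b = -2 + 1/(-145 + 240) = -2 + 1/95 = -189/95 ≈ -1.9895)
P = -23179/95 (P = -242 - 189/95 = -23179/95 ≈ -243.99)
d = -138
P*d + o = -23179/95*(-138) - 356 = 3198702/95 - 356 = 3164882/95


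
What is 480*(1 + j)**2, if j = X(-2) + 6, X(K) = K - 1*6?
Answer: 480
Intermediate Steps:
X(K) = -6 + K (X(K) = K - 6 = -6 + K)
j = -2 (j = (-6 - 2) + 6 = -8 + 6 = -2)
480*(1 + j)**2 = 480*(1 - 2)**2 = 480*(-1)**2 = 480*1 = 480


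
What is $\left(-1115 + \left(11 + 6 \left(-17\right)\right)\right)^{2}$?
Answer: $1454436$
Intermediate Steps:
$\left(-1115 + \left(11 + 6 \left(-17\right)\right)\right)^{2} = \left(-1115 + \left(11 - 102\right)\right)^{2} = \left(-1115 - 91\right)^{2} = \left(-1206\right)^{2} = 1454436$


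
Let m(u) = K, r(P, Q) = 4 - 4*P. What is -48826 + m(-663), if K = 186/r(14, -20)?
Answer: -1269569/26 ≈ -48830.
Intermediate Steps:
K = -93/26 (K = 186/(4 - 4*14) = 186/(4 - 56) = 186/(-52) = 186*(-1/52) = -93/26 ≈ -3.5769)
m(u) = -93/26
-48826 + m(-663) = -48826 - 93/26 = -1269569/26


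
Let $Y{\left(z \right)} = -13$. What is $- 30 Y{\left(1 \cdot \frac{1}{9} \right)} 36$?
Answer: $14040$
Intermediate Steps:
$- 30 Y{\left(1 \cdot \frac{1}{9} \right)} 36 = \left(-30\right) \left(-13\right) 36 = 390 \cdot 36 = 14040$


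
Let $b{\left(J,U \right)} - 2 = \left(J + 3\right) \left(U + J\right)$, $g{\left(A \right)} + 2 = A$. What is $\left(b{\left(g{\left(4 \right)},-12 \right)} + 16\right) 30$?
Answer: $-960$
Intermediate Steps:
$g{\left(A \right)} = -2 + A$
$b{\left(J,U \right)} = 2 + \left(3 + J\right) \left(J + U\right)$ ($b{\left(J,U \right)} = 2 + \left(J + 3\right) \left(U + J\right) = 2 + \left(3 + J\right) \left(J + U\right)$)
$\left(b{\left(g{\left(4 \right)},-12 \right)} + 16\right) 30 = \left(\left(2 + \left(-2 + 4\right)^{2} + 3 \left(-2 + 4\right) + 3 \left(-12\right) + \left(-2 + 4\right) \left(-12\right)\right) + 16\right) 30 = \left(\left(2 + 2^{2} + 3 \cdot 2 - 36 + 2 \left(-12\right)\right) + 16\right) 30 = \left(\left(2 + 4 + 6 - 36 - 24\right) + 16\right) 30 = \left(-48 + 16\right) 30 = \left(-32\right) 30 = -960$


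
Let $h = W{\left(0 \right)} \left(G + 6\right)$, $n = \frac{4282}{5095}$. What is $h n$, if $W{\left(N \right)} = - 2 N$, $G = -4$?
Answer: $0$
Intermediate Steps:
$n = \frac{4282}{5095}$ ($n = 4282 \cdot \frac{1}{5095} = \frac{4282}{5095} \approx 0.84043$)
$h = 0$ ($h = \left(-2\right) 0 \left(-4 + 6\right) = 0 \cdot 2 = 0$)
$h n = 0 \cdot \frac{4282}{5095} = 0$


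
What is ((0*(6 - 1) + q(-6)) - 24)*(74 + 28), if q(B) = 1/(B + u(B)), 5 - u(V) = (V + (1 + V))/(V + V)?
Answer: -57528/23 ≈ -2501.2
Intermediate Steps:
u(V) = 5 - (1 + 2*V)/(2*V) (u(V) = 5 - (V + (1 + V))/(V + V) = 5 - (1 + 2*V)/(2*V))
q(B) = 1/(4 + B - 1/(2*B)) (q(B) = 1/(B + (4 - 1/(2*B))) = 1/(4 + B - 1/(2*B)))
((0*(6 - 1) + q(-6)) - 24)*(74 + 28) = ((0*(6 - 1) + 2*(-6)/(-1 + 2*(-6)² + 8*(-6))) - 24)*(74 + 28) = ((0*5 + 2*(-6)/(-1 + 2*36 - 48)) - 24)*102 = ((0 + 2*(-6)/(-1 + 72 - 48)) - 24)*102 = ((0 + 2*(-6)/23) - 24)*102 = ((0 + 2*(-6)*(1/23)) - 24)*102 = ((0 - 12/23) - 24)*102 = (-12/23 - 24)*102 = -564/23*102 = -57528/23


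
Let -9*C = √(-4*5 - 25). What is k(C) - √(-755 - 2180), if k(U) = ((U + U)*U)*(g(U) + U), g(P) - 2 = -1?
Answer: -10/9 - I*√2935 + 10*I*√5/27 ≈ -1.1111 - 53.347*I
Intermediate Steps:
g(P) = 1 (g(P) = 2 - 1 = 1)
C = -I*√5/3 (C = -√(-4*5 - 25)/9 = -√(-20 - 25)/9 = -I*√5/3 ≈ -0.74536*I)
k(U) = 2*U²*(1 + U) (k(U) = ((U + U)*U)*(1 + U) = ((2*U)*U)*(1 + U) = (2*U²)*(1 + U) = 2*U²*(1 + U))
k(C) - √(-755 - 2180) = 2*(-I*√5/3)²*(1 - I*√5/3) - √(-755 - 2180) = 2*(-5/9)*(1 - I*√5/3) - √(-2935) = (-10/9 + 10*I*√5/27) - I*√2935 = -10/9 - I*√2935 + 10*I*√5/27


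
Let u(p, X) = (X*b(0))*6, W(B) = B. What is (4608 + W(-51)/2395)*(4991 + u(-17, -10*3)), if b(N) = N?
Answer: 55081220019/2395 ≈ 2.2998e+7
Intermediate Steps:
u(p, X) = 0 (u(p, X) = (X*0)*6 = 0*6 = 0)
(4608 + W(-51)/2395)*(4991 + u(-17, -10*3)) = (4608 - 51/2395)*(4991 + 0) = (4608 - 51*1/2395)*4991 = (4608 - 51/2395)*4991 = (11036109/2395)*4991 = 55081220019/2395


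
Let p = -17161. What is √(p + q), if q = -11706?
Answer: I*√28867 ≈ 169.9*I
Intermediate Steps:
√(p + q) = √(-17161 - 11706) = √(-28867) = I*√28867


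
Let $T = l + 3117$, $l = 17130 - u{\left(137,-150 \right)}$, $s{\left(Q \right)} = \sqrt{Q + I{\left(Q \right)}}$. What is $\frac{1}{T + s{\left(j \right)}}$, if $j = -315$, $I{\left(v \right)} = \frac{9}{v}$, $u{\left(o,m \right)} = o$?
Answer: $\frac{351925}{7077217263} - \frac{i \sqrt{385910}}{14154434526} \approx 4.9726 \cdot 10^{-5} - 4.3888 \cdot 10^{-8} i$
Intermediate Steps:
$s{\left(Q \right)} = \sqrt{Q + \frac{9}{Q}}$
$l = 16993$ ($l = 17130 - 137 = 16993$)
$T = 20110$ ($T = 16993 + 3117 = 20110$)
$\frac{1}{T + s{\left(j \right)}} = \frac{1}{20110 + \sqrt{-315 + \frac{9}{-315}}} = \frac{1}{20110 + \sqrt{-315 + 9 \left(- \frac{1}{315}\right)}} = \frac{1}{20110 + \sqrt{-315 - \frac{1}{35}}} = \frac{1}{20110 + \sqrt{- \frac{11026}{35}}} = \frac{1}{20110 + \frac{i \sqrt{385910}}{35}}$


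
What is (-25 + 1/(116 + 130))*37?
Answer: -227513/246 ≈ -924.85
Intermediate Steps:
(-25 + 1/(116 + 130))*37 = (-25 + 1/246)*37 = -6149/246*37 = -227513/246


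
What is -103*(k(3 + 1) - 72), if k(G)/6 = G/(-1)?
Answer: 9888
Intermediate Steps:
k(G) = -6*G (k(G) = 6*(G/(-1)) = 6*(G*(-1)) = 6*(-G) = -6*G)
-103*(k(3 + 1) - 72) = -103*(-6*(3 + 1) - 72) = -103*(-6*4 - 72) = -103*(-24 - 72) = -103*(-96) = 9888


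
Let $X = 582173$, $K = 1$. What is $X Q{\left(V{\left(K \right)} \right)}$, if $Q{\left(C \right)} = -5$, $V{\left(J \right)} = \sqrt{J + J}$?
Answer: $-2910865$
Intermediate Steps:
$V{\left(J \right)} = \sqrt{2} \sqrt{J}$ ($V{\left(J \right)} = \sqrt{2 J} = \sqrt{2} \sqrt{J}$)
$X Q{\left(V{\left(K \right)} \right)} = 582173 \left(-5\right) = -2910865$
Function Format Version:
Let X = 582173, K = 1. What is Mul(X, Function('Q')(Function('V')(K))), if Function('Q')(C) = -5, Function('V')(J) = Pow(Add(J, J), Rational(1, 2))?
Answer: -2910865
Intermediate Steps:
Function('V')(J) = Mul(Pow(2, Rational(1, 2)), Pow(J, Rational(1, 2))) (Function('V')(J) = Pow(Mul(2, J), Rational(1, 2)) = Mul(Pow(2, Rational(1, 2)), Pow(J, Rational(1, 2))))
Mul(X, Function('Q')(Function('V')(K))) = Mul(582173, -5) = -2910865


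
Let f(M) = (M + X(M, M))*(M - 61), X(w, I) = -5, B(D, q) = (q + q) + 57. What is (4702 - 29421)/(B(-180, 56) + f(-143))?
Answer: -24719/30361 ≈ -0.81417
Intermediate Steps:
B(D, q) = 57 + 2*q (B(D, q) = 2*q + 57 = 57 + 2*q)
f(M) = (-61 + M)*(-5 + M) (f(M) = (M - 5)*(M - 61) = (-5 + M)*(-61 + M) = (-61 + M)*(-5 + M))
(4702 - 29421)/(B(-180, 56) + f(-143)) = (4702 - 29421)/((57 + 2*56) + (305 + (-143)**2 - 66*(-143))) = -24719/((57 + 112) + (305 + 20449 + 9438)) = -24719/(169 + 30192) = -24719/30361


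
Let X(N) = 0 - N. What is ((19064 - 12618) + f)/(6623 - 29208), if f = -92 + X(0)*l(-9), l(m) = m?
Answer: -6354/22585 ≈ -0.28134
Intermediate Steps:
X(N) = -N
f = -92 (f = -92 - 1*0*(-9) = -92 + 0*(-9) = -92 + 0 = -92)
((19064 - 12618) + f)/(6623 - 29208) = ((19064 - 12618) - 92)/(6623 - 29208) = (6446 - 92)/(-22585) = 6354*(-1/22585) = -6354/22585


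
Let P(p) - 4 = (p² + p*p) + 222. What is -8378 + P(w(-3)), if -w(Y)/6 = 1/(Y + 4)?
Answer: -8080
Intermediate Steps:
w(Y) = -6/(4 + Y) (w(Y) = -6/(Y + 4) = -6/(4 + Y))
P(p) = 226 + 2*p² (P(p) = 4 + ((p² + p*p) + 222) = 4 + ((p² + p²) + 222) = 4 + (2*p² + 222) = 4 + (222 + 2*p²) = 226 + 2*p²)
-8378 + P(w(-3)) = -8378 + (226 + 2*(-6/(4 - 3))²) = -8378 + (226 + 2*(-6/1)²) = -8378 + (226 + 2*(-6*1)²) = -8378 + (226 + 2*(-6)²) = -8378 + (226 + 2*36) = -8378 + (226 + 72) = -8378 + 298 = -8080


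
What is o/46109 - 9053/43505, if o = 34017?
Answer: 13798504/26051585 ≈ 0.52966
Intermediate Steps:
o/46109 - 9053/43505 = 34017/46109 - 9053/43505 = 34017*(1/46109) - 9053*1/43505 = 34017/46109 - 823/3955 = 13798504/26051585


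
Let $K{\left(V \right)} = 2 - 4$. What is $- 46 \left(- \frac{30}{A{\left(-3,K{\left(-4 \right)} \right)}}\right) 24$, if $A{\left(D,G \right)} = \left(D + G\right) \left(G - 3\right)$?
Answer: $\frac{6624}{5} \approx 1324.8$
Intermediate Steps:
$K{\left(V \right)} = -2$ ($K{\left(V \right)} = 2 - 4 = -2$)
$A{\left(D,G \right)} = \left(-3 + G\right) \left(D + G\right)$ ($A{\left(D,G \right)} = \left(D + G\right) \left(-3 + G\right) = \left(-3 + G\right) \left(D + G\right)$)
$- 46 \left(- \frac{30}{A{\left(-3,K{\left(-4 \right)} \right)}}\right) 24 = - 46 \left(- \frac{30}{\left(-2\right)^{2} - -9 - -6 - -6}\right) 24 = - 46 \left(- \frac{30}{4 + 9 + 6 + 6}\right) 24 = - 46 \left(- \frac{30}{25}\right) 24 = - 46 \left(\left(-30\right) \frac{1}{25}\right) 24 = \left(-46\right) \left(- \frac{6}{5}\right) 24 = \frac{276}{5} \cdot 24 = \frac{6624}{5}$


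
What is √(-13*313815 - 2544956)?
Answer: I*√6624551 ≈ 2573.8*I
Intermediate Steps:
√(-13*313815 - 2544956) = √(-4079595 - 2544956) = √(-6624551) = I*√6624551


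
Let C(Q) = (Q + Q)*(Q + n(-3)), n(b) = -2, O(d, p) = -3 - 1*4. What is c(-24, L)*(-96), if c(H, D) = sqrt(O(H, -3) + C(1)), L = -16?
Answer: -288*I ≈ -288.0*I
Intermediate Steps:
O(d, p) = -7 (O(d, p) = -3 - 4 = -7)
C(Q) = 2*Q*(-2 + Q) (C(Q) = (Q + Q)*(Q - 2) = (2*Q)*(-2 + Q) = 2*Q*(-2 + Q))
c(H, D) = 3*I (c(H, D) = sqrt(-7 + 2*1*(-2 + 1)) = sqrt(-7 + 2*1*(-1)) = sqrt(-7 - 2) = sqrt(-9) = 3*I)
c(-24, L)*(-96) = (3*I)*(-96) = -288*I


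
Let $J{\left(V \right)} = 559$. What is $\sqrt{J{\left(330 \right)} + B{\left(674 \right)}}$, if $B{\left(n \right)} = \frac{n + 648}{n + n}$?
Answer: $\frac{\sqrt{254385798}}{674} \approx 23.664$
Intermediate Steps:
$B{\left(n \right)} = \frac{648 + n}{2 n}$
$\sqrt{J{\left(330 \right)} + B{\left(674 \right)}} = \sqrt{559 + \frac{648 + 674}{2 \cdot 674}} = \sqrt{559 + \frac{1}{2} \cdot \frac{1}{674} \cdot 1322} = \sqrt{559 + \frac{661}{674}} = \sqrt{\frac{377427}{674}} = \frac{\sqrt{254385798}}{674}$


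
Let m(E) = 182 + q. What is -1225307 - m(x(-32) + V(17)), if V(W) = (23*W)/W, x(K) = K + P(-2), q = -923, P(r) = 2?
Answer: -1224566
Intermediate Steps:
x(K) = 2 + K (x(K) = K + 2 = 2 + K)
V(W) = 23
m(E) = -741 (m(E) = 182 - 923 = -741)
-1225307 - m(x(-32) + V(17)) = -1225307 - 1*(-741) = -1225307 + 741 = -1224566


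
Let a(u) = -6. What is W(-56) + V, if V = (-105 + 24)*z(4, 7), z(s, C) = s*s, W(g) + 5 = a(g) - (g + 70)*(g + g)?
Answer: 261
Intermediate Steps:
W(g) = -11 - 2*g*(70 + g) (W(g) = -5 + (-6 - (g + 70)*(g + g)) = -5 + (-6 - (70 + g)*2*g) = -5 + (-6 - 2*g*(70 + g)) = -11 - 2*g*(70 + g))
z(s, C) = s**2
V = -1296 (V = (-105 + 24)*4**2 = -81*16 = -1296)
W(-56) + V = (-11 - 140*(-56) - 2*(-56)**2) - 1296 = (-11 + 7840 - 2*3136) - 1296 = (-11 + 7840 - 6272) - 1296 = 1557 - 1296 = 261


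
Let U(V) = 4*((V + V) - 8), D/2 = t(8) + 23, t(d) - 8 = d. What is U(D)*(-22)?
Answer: -13024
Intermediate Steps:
t(d) = 8 + d
D = 78 (D = 2*((8 + 8) + 23) = 2*(16 + 23) = 2*39 = 78)
U(V) = -32 + 8*V (U(V) = 4*(2*V - 8) = 4*(-8 + 2*V) = -32 + 8*V)
U(D)*(-22) = (-32 + 8*78)*(-22) = (-32 + 624)*(-22) = 592*(-22) = -13024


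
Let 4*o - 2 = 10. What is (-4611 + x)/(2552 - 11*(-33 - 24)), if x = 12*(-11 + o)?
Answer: -4707/3179 ≈ -1.4807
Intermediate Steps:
o = 3 (o = ½ + (¼)*10 = ½ + 5/2 = 3)
x = -96 (x = 12*(-11 + 3) = 12*(-8) = -96)
(-4611 + x)/(2552 - 11*(-33 - 24)) = (-4611 - 96)/(2552 - 11*(-33 - 24)) = -4707/(2552 - 11*(-57)) = -4707/(2552 + 627) = -4707/3179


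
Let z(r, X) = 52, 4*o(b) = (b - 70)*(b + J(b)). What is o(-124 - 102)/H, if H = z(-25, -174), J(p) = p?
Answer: 8362/13 ≈ 643.23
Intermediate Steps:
o(b) = b*(-70 + b)/2 (o(b) = ((b - 70)*(b + b))/4 = ((-70 + b)*(2*b))/4 = (2*b*(-70 + b))/4 = b*(-70 + b)/2)
H = 52
o(-124 - 102)/H = ((-124 - 102)*(-70 + (-124 - 102))/2)/52 = ((1/2)*(-226)*(-70 - 226))*(1/52) = ((1/2)*(-226)*(-296))*(1/52) = 33448*(1/52) = 8362/13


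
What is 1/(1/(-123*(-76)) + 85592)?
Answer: 9348/800114017 ≈ 1.1683e-5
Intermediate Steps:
1/(1/(-123*(-76)) + 85592) = 1/(1/9348 + 85592) = 1/(800114017/9348) = 9348/800114017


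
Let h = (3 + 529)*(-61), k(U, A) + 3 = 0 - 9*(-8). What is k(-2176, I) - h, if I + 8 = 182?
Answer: 32521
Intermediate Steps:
I = 174 (I = -8 + 182 = 174)
k(U, A) = 69 (k(U, A) = -3 + (0 - 9*(-8)) = -3 + (0 + 72) = -3 + 72 = 69)
h = -32452 (h = 532*(-61) = -32452)
k(-2176, I) - h = 69 - 1*(-32452) = 69 + 32452 = 32521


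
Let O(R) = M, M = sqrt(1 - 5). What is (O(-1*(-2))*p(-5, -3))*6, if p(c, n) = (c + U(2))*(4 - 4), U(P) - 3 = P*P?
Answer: 0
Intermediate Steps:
U(P) = 3 + P**2 (U(P) = 3 + P*P = 3 + P**2)
M = 2*I (M = sqrt(-4) = 2*I ≈ 2.0*I)
O(R) = 2*I
p(c, n) = 0 (p(c, n) = (c + (3 + 2**2))*(4 - 4) = (c + (3 + 4))*0 = (c + 7)*0 = (7 + c)*0 = 0)
(O(-1*(-2))*p(-5, -3))*6 = ((2*I)*0)*6 = 0*6 = 0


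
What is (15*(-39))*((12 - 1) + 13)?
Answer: -14040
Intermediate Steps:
(15*(-39))*((12 - 1) + 13) = -585*(11 + 13) = -585*24 = -14040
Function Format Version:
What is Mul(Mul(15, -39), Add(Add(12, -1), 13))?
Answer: -14040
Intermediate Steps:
Mul(Mul(15, -39), Add(Add(12, -1), 13)) = Mul(-585, Add(11, 13)) = Mul(-585, 24) = -14040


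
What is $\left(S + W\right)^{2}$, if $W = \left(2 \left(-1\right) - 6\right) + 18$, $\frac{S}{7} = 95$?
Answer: $455625$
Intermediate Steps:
$S = 665$ ($S = 7 \cdot 95 = 665$)
$W = 10$ ($W = \left(-2 - 6\right) + 18 = -8 + 18 = 10$)
$\left(S + W\right)^{2} = \left(665 + 10\right)^{2} = 675^{2} = 455625$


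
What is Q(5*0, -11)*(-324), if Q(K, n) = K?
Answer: 0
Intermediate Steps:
Q(5*0, -11)*(-324) = (5*0)*(-324) = 0*(-324) = 0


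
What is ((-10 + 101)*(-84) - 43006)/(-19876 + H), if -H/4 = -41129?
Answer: -5065/14464 ≈ -0.35018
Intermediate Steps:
H = 164516 (H = -4*(-41129) = 164516)
((-10 + 101)*(-84) - 43006)/(-19876 + H) = ((-10 + 101)*(-84) - 43006)/(-19876 + 164516) = (91*(-84) - 43006)/144640 = (-7644 - 43006)*(1/144640) = -50650*1/144640 = -5065/14464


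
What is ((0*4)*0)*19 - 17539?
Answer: -17539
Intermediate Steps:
((0*4)*0)*19 - 17539 = (0*0)*19 - 17539 = 0*19 - 17539 = 0 - 17539 = -17539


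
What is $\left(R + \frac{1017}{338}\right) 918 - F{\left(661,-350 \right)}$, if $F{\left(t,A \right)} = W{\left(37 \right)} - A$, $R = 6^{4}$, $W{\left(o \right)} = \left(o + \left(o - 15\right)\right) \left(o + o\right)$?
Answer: $\frac{200733831}{169} \approx 1.1878 \cdot 10^{6}$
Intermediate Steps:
$W{\left(o \right)} = 2 o \left(-15 + 2 o\right)$ ($W{\left(o \right)} = \left(o + \left(-15 + o\right)\right) 2 o = \left(-15 + 2 o\right) 2 o = 2 o \left(-15 + 2 o\right)$)
$R = 1296$
$F{\left(t,A \right)} = 4366 - A$ ($F{\left(t,A \right)} = 2 \cdot 37 \left(-15 + 2 \cdot 37\right) - A = 2 \cdot 37 \left(-15 + 74\right) - A = 2 \cdot 37 \cdot 59 - A = 4366 - A$)
$\left(R + \frac{1017}{338}\right) 918 - F{\left(661,-350 \right)} = \left(1296 + \frac{1017}{338}\right) 918 - \left(4366 - -350\right) = \left(1296 + 1017 \cdot \frac{1}{338}\right) 918 - \left(4366 + 350\right) = \left(1296 + \frac{1017}{338}\right) 918 - 4716 = \frac{439065}{338} \cdot 918 - 4716 = \frac{201530835}{169} - 4716 = \frac{200733831}{169}$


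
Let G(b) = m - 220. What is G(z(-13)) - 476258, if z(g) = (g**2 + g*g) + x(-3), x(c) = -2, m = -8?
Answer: -476486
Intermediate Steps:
z(g) = -2 + 2*g**2 (z(g) = (g**2 + g*g) - 2 = (g**2 + g**2) - 2 = 2*g**2 - 2 = -2 + 2*g**2)
G(b) = -228 (G(b) = -8 - 220 = -228)
G(z(-13)) - 476258 = -228 - 476258 = -476486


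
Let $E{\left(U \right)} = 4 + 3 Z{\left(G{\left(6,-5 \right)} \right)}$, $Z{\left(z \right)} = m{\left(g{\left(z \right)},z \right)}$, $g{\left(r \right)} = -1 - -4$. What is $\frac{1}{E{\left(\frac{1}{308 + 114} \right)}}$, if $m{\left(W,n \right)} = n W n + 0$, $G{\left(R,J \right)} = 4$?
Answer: $\frac{1}{148} \approx 0.0067568$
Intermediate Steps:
$g{\left(r \right)} = 3$ ($g{\left(r \right)} = -1 + 4 = 3$)
$m{\left(W,n \right)} = W n^{2}$ ($m{\left(W,n \right)} = W n n + 0 = W n^{2} + 0 = W n^{2}$)
$Z{\left(z \right)} = 3 z^{2}$
$E{\left(U \right)} = 148$ ($E{\left(U \right)} = 4 + 3 \cdot 3 \cdot 4^{2} = 4 + 3 \cdot 3 \cdot 16 = 4 + 3 \cdot 48 = 4 + 144 = 148$)
$\frac{1}{E{\left(\frac{1}{308 + 114} \right)}} = \frac{1}{148}$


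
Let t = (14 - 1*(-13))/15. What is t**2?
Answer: 81/25 ≈ 3.2400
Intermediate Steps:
t = 9/5 (t = (14 + 13)*(1/15) = 27*(1/15) = 9/5 ≈ 1.8000)
t**2 = (9/5)**2 = 81/25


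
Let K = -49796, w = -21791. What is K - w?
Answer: -28005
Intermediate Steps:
K - w = -49796 - 1*(-21791) = -49796 + 21791 = -28005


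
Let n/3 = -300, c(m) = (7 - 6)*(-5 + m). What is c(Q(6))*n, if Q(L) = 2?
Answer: 2700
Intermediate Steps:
c(m) = -5 + m (c(m) = 1*(-5 + m) = -5 + m)
n = -900 (n = 3*(-300) = -900)
c(Q(6))*n = (-5 + 2)*(-900) = -3*(-900) = 2700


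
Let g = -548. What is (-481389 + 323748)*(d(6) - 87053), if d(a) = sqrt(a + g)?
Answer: 13723121973 - 157641*I*sqrt(542) ≈ 1.3723e+10 - 3.67e+6*I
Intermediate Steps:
d(a) = sqrt(-548 + a) (d(a) = sqrt(a - 548) = sqrt(-548 + a))
(-481389 + 323748)*(d(6) - 87053) = (-481389 + 323748)*(sqrt(-548 + 6) - 87053) = -157641*(sqrt(-542) - 87053) = -157641*(I*sqrt(542) - 87053) = -157641*(-87053 + I*sqrt(542)) = 13723121973 - 157641*I*sqrt(542)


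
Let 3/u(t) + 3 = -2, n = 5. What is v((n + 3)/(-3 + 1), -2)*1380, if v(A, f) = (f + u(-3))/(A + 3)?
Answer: 3588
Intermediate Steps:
u(t) = -3/5 (u(t) = 3/(-3 - 2) = 3/(-5) = 3*(-1/5) = -3/5)
v(A, f) = (-3/5 + f)/(3 + A) (v(A, f) = (f - 3/5)/(A + 3) = (-3/5 + f)/(3 + A))
v((n + 3)/(-3 + 1), -2)*1380 = ((-3/5 - 2)/(3 + (5 + 3)/(-3 + 1)))*1380 = (-13/5/(3 + 8/(-2)))*1380 = (-13/5/(3 + 8*(-1/2)))*1380 = (-13/5/(3 - 4))*1380 = (-13/5/(-1))*1380 = -1*(-13/5)*1380 = (13/5)*1380 = 3588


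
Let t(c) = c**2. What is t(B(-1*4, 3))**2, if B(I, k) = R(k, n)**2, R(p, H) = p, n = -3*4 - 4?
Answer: 6561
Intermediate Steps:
n = -16 (n = -12 - 4 = -16)
B(I, k) = k**2
t(B(-1*4, 3))**2 = ((3**2)**2)**2 = (9**2)**2 = 81**2 = 6561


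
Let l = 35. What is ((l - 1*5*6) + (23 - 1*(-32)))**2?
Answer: 3600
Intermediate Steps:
((l - 1*5*6) + (23 - 1*(-32)))**2 = ((35 - 1*5*6) + (23 - 1*(-32)))**2 = ((35 - 5*6) + (23 + 32))**2 = ((35 - 30) + 55)**2 = (5 + 55)**2 = 60**2 = 3600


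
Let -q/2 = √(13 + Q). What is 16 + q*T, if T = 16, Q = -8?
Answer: 16 - 32*√5 ≈ -55.554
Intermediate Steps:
q = -2*√5 (q = -2*√(13 - 8) = -2*√5 ≈ -4.4721)
16 + q*T = 16 - 2*√5*16 = 16 - 32*√5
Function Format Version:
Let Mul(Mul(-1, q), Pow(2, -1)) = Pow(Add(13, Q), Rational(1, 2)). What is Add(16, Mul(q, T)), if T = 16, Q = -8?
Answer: Add(16, Mul(-32, Pow(5, Rational(1, 2)))) ≈ -55.554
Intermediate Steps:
q = Mul(-2, Pow(5, Rational(1, 2))) (q = Mul(-2, Pow(Add(13, -8), Rational(1, 2))) = Mul(-2, Pow(5, Rational(1, 2))) ≈ -4.4721)
Add(16, Mul(q, T)) = Add(16, Mul(Mul(-2, Pow(5, Rational(1, 2))), 16)) = Add(16, Mul(-32, Pow(5, Rational(1, 2))))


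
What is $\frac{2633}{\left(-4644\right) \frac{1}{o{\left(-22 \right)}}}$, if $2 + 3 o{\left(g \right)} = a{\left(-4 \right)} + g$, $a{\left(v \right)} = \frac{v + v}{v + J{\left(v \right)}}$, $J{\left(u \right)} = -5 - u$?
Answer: $\frac{73724}{17415} \approx 4.2334$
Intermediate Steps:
$a{\left(v \right)} = - \frac{2 v}{5}$ ($a{\left(v \right)} = \frac{v + v}{v - \left(5 + v\right)} = \frac{2 v}{-5} = 2 v \left(- \frac{1}{5}\right) = - \frac{2 v}{5}$)
$o{\left(g \right)} = - \frac{2}{15} + \frac{g}{3}$ ($o{\left(g \right)} = - \frac{2}{3} + \frac{\left(- \frac{2}{5}\right) \left(-4\right) + g}{3} = - \frac{2}{3} + \frac{\frac{8}{5} + g}{3} = - \frac{2}{3} + \left(\frac{8}{15} + \frac{g}{3}\right) = - \frac{2}{15} + \frac{g}{3}$)
$\frac{2633}{\left(-4644\right) \frac{1}{o{\left(-22 \right)}}} = \frac{2633}{\left(-4644\right) \frac{1}{- \frac{2}{15} + \frac{1}{3} \left(-22\right)}} = \frac{2633}{\left(-4644\right) \frac{1}{- \frac{2}{15} - \frac{22}{3}}} = \frac{2633}{\left(-4644\right) \frac{1}{- \frac{112}{15}}} = \frac{2633}{\left(-4644\right) \left(- \frac{15}{112}\right)} = \frac{2633}{\frac{17415}{28}} = 2633 \cdot \frac{28}{17415} = \frac{73724}{17415}$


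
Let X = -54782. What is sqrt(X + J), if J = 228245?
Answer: sqrt(173463) ≈ 416.49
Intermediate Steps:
sqrt(X + J) = sqrt(-54782 + 228245) = sqrt(173463)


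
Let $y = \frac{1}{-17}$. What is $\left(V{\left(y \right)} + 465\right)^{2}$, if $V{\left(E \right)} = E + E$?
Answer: $\frac{62457409}{289} \approx 2.1612 \cdot 10^{5}$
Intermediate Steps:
$y = - \frac{1}{17} \approx -0.058824$
$V{\left(E \right)} = 2 E$
$\left(V{\left(y \right)} + 465\right)^{2} = \left(2 \left(- \frac{1}{17}\right) + 465\right)^{2} = \left(- \frac{2}{17} + 465\right)^{2} = \left(\frac{7903}{17}\right)^{2} = \frac{62457409}{289}$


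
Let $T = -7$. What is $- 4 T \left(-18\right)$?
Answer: $-504$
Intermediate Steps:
$- 4 T \left(-18\right) = \left(-4\right) \left(-7\right) \left(-18\right) = 28 \left(-18\right) = -504$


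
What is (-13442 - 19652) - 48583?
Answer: -81677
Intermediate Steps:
(-13442 - 19652) - 48583 = -33094 - 48583 = -81677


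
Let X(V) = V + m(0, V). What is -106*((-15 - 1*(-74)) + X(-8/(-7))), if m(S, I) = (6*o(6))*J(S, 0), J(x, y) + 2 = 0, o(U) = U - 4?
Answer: -26818/7 ≈ -3831.1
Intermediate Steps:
o(U) = -4 + U
J(x, y) = -2 (J(x, y) = -2 + 0 = -2)
m(S, I) = -24 (m(S, I) = (6*(-4 + 6))*(-2) = (6*2)*(-2) = 12*(-2) = -24)
X(V) = -24 + V (X(V) = V - 24 = -24 + V)
-106*((-15 - 1*(-74)) + X(-8/(-7))) = -106*((-15 - 1*(-74)) + (-24 - 8/(-7))) = -106*((-15 + 74) + (-24 - 8*(-⅐))) = -106*(59 + (-24 + 8/7)) = -106*(59 - 160/7) = -106*253/7 = -26818/7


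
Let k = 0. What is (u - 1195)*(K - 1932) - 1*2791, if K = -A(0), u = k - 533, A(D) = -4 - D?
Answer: 3328793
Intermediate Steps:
u = -533 (u = 0 - 533 = -533)
K = 4 (K = -(-4 - 1*0) = -(-4 + 0) = -1*(-4) = 4)
(u - 1195)*(K - 1932) - 1*2791 = (-533 - 1195)*(4 - 1932) - 1*2791 = -1728*(-1928) - 2791 = 3331584 - 2791 = 3328793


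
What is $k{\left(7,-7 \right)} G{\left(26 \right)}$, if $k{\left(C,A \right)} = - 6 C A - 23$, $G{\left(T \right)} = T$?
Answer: $7046$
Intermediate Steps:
$k{\left(C,A \right)} = -23 - 6 A C$ ($k{\left(C,A \right)} = - 6 A C - 23 = -23 - 6 A C$)
$k{\left(7,-7 \right)} G{\left(26 \right)} = \left(-23 - \left(-42\right) 7\right) 26 = \left(-23 + 294\right) 26 = 271 \cdot 26 = 7046$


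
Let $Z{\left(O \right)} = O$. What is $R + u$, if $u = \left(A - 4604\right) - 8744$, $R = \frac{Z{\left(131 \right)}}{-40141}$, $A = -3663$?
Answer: $- \frac{682838682}{40141} \approx -17011.0$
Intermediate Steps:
$R = - \frac{131}{40141}$ ($R = \frac{131}{-40141} = 131 \left(- \frac{1}{40141}\right) = - \frac{131}{40141} \approx -0.0032635$)
$u = -17011$ ($u = \left(-3663 - 4604\right) - 8744 = -8267 - 8744 = -17011$)
$R + u = - \frac{131}{40141} - 17011 = - \frac{682838682}{40141}$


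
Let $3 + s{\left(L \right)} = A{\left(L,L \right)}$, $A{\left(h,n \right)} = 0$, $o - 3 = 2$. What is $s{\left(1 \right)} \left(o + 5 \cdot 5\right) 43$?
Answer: $-3870$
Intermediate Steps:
$o = 5$ ($o = 3 + 2 = 5$)
$s{\left(L \right)} = -3$ ($s{\left(L \right)} = -3 + 0 = -3$)
$s{\left(1 \right)} \left(o + 5 \cdot 5\right) 43 = - 3 \left(5 + 5 \cdot 5\right) 43 = - 3 \left(5 + 25\right) 43 = \left(-3\right) 30 \cdot 43 = \left(-90\right) 43 = -3870$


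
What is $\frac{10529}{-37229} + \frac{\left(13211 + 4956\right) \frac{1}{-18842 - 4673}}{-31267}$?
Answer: $- \frac{7740702524902}{27372380447645} \approx -0.28279$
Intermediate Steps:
$\frac{10529}{-37229} + \frac{\left(13211 + 4956\right) \frac{1}{-18842 - 4673}}{-31267} = 10529 \left(- \frac{1}{37229}\right) + \frac{18167}{-23515} \left(- \frac{1}{31267}\right) = - \frac{10529}{37229} + 18167 \left(- \frac{1}{23515}\right) \left(- \frac{1}{31267}\right) = - \frac{10529}{37229} - - \frac{18167}{735243505} = - \frac{10529}{37229} + \frac{18167}{735243505} = - \frac{7740702524902}{27372380447645}$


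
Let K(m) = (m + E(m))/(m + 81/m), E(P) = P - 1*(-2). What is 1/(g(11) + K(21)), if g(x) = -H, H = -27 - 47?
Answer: 87/6592 ≈ 0.013198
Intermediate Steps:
E(P) = 2 + P (E(P) = P + 2 = 2 + P)
H = -74
g(x) = 74 (g(x) = -1*(-74) = 74)
K(m) = (2 + 2*m)/(m + 81/m) (K(m) = (m + (2 + m))/(m + 81/m) = (2 + 2*m)/(m + 81/m))
1/(g(11) + K(21)) = 1/(74 + 2*21*(1 + 21)/(81 + 21²)) = 1/(74 + 2*21*22/(81 + 441)) = 1/(74 + 2*21*22/522) = 1/(74 + 2*21*(1/522)*22) = 1/(74 + 154/87) = 1/(6592/87) = 87/6592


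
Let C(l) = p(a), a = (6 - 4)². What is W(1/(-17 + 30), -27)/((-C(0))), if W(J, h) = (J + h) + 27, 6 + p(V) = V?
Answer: 1/26 ≈ 0.038462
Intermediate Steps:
a = 4 (a = 2² = 4)
p(V) = -6 + V
C(l) = -2 (C(l) = -6 + 4 = -2)
W(J, h) = 27 + J + h
W(1/(-17 + 30), -27)/((-C(0))) = (27 + 1/(-17 + 30) - 27)/((-1*(-2))) = (27 + 1/13 - 27)/2 = (27 + 1/13 - 27)*(½) = (1/13)*(½) = 1/26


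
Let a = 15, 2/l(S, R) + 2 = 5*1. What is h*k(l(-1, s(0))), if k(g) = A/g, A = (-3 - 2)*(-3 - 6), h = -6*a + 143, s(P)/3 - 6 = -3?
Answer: 7155/2 ≈ 3577.5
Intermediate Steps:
s(P) = 9 (s(P) = 18 + 3*(-3) = 18 - 9 = 9)
l(S, R) = ⅔ (l(S, R) = 2/(-2 + 5*1) = 2/(-2 + 5) = 2/3 = 2*(⅓) = ⅔)
h = 53 (h = -6*15 + 143 = -90 + 143 = 53)
A = 45 (A = -5*(-9) = 45)
k(g) = 45/g
h*k(l(-1, s(0))) = 53*(45/(⅔)) = 53*(45*(3/2)) = 53*(135/2) = 7155/2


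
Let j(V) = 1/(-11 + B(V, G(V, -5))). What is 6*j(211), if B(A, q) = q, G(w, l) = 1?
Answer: -⅗ ≈ -0.60000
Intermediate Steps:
j(V) = -⅒ (j(V) = 1/(-11 + 1) = 1/(-10) = -⅒)
6*j(211) = 6*(-⅒) = -⅗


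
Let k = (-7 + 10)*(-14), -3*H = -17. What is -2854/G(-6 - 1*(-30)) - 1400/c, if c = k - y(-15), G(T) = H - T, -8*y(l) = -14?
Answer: 10322/55 ≈ 187.67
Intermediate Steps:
H = 17/3 (H = -⅓*(-17) = 17/3 ≈ 5.6667)
y(l) = 7/4 (y(l) = -⅛*(-14) = 7/4)
k = -42 (k = 3*(-14) = -42)
G(T) = 17/3 - T
c = -175/4 (c = -42 - 1*7/4 = -42 - 7/4 = -175/4 ≈ -43.750)
-2854/G(-6 - 1*(-30)) - 1400/c = -2854/(17/3 - (-6 - 1*(-30))) - 1400/(-175/4) = -2854/(17/3 - (-6 + 30)) - 1400*(-4/175) = -2854/(17/3 - 1*24) + 32 = -2854/(17/3 - 24) + 32 = -2854/(-55/3) + 32 = -2854*(-3/55) + 32 = 8562/55 + 32 = 10322/55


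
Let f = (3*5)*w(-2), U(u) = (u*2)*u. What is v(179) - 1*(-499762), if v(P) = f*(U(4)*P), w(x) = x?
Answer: 327922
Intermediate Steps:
U(u) = 2*u² (U(u) = (2*u)*u = 2*u²)
f = -30 (f = (3*5)*(-2) = 15*(-2) = -30)
v(P) = -960*P (v(P) = -30*2*4²*P = -30*2*16*P = -960*P)
v(179) - 1*(-499762) = -960*179 - 1*(-499762) = -171840 + 499762 = 327922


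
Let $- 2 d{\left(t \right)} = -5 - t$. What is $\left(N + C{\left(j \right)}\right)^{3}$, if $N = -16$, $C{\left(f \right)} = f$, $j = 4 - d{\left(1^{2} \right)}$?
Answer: $-3375$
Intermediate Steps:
$d{\left(t \right)} = \frac{5}{2} + \frac{t}{2}$ ($d{\left(t \right)} = - \frac{-5 - t}{2} = \frac{5}{2} + \frac{t}{2}$)
$j = 1$ ($j = 4 - \left(\frac{5}{2} + \frac{1^{2}}{2}\right) = 4 - \left(\frac{5}{2} + \frac{1}{2} \cdot 1\right) = 4 - \left(\frac{5}{2} + \frac{1}{2}\right) = 4 - 3 = 1$)
$\left(N + C{\left(j \right)}\right)^{3} = \left(-16 + 1\right)^{3} = \left(-15\right)^{3} = -3375$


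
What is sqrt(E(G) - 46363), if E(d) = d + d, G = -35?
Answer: I*sqrt(46433) ≈ 215.48*I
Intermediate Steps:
E(d) = 2*d
sqrt(E(G) - 46363) = sqrt(2*(-35) - 46363) = sqrt(-70 - 46363) = sqrt(-46433) = I*sqrt(46433)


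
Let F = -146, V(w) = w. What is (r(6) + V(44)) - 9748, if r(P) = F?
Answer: -9850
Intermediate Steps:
r(P) = -146
(r(6) + V(44)) - 9748 = (-146 + 44) - 9748 = -102 - 9748 = -9850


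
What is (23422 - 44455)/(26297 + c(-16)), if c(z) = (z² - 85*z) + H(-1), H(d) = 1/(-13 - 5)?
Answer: -378594/502433 ≈ -0.75352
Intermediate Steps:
H(d) = -1/18 (H(d) = 1/(-18) = -1/18)
c(z) = -1/18 + z² - 85*z (c(z) = (z² - 85*z) - 1/18 = -1/18 + z² - 85*z)
(23422 - 44455)/(26297 + c(-16)) = (23422 - 44455)/(26297 + (-1/18 + (-16)² - 85*(-16))) = -21033/(26297 + (-1/18 + 256 + 1360)) = -21033/(26297 + 29087/18) = -21033/502433/18 = -21033*18/502433 = -378594/502433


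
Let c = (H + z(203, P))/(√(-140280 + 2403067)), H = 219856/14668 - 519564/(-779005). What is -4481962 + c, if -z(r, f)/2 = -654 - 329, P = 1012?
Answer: -4481962 + 5660820356618*√2262787/6463902992890645 ≈ -4.4820e+6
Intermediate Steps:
H = 44722472008/2856611335 (H = 219856*(1/14668) - 519564*(-1/779005) = 54964/3667 + 519564/779005 = 44722472008/2856611335 ≈ 15.656)
z(r, f) = 1966 (z(r, f) = -2*(-654 - 329) = -2*(-983) = 1966)
c = 5660820356618*√2262787/6463902992890645 (c = (44722472008/2856611335 + 1966)/(√(-140280 + 2403067)) = 5660820356618/(2856611335*(√2262787)) = 5660820356618*(√2262787/2262787)/2856611335 = 5660820356618*√2262787/6463902992890645 ≈ 1.3174)
-4481962 + c = -4481962 + 5660820356618*√2262787/6463902992890645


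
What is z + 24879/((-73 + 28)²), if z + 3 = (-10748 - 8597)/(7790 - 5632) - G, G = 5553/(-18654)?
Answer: 1402299848/2264362425 ≈ 0.61929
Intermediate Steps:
G = -1851/6218 (G = 5553*(-1/18654) = -1851/6218 ≈ -0.29768)
z = -39137021/3354611 (z = -3 + ((-10748 - 8597)/(7790 - 5632) - 1*(-1851/6218)) = -3 + (-19345/2158 + 1851/6218) = -3 - 29073188/3354611 = -39137021/3354611 ≈ -11.667)
z + 24879/((-73 + 28)²) = -39137021/3354611 + 24879/((-73 + 28)²) = -39137021/3354611 + 24879/((-45)²) = -39137021/3354611 + 24879/2025 = -39137021/3354611 + 24879*(1/2025) = -39137021/3354611 + 8293/675 = 1402299848/2264362425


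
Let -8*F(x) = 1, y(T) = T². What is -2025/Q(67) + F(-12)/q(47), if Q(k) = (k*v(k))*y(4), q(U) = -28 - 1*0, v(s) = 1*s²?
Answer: 272413/67370912 ≈ 0.0040435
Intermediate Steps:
v(s) = s²
F(x) = -⅛ (F(x) = -⅛*1 = -⅛)
q(U) = -28 (q(U) = -28 + 0 = -28)
Q(k) = 16*k³ (Q(k) = (k*k²)*4² = k³*16 = 16*k³)
-2025/Q(67) + F(-12)/q(47) = -2025/(16*67³) - ⅛/(-28) = -2025/(16*300763) - ⅛*(-1/28) = -2025/4812208 + 1/224 = 272413/67370912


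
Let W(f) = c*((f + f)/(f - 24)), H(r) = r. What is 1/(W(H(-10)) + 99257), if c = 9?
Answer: 17/1687459 ≈ 1.0074e-5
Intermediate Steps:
W(f) = 18*f/(-24 + f) (W(f) = 9*((f + f)/(f - 24)) = 9*((2*f)/(-24 + f)) = 9*(2*f/(-24 + f)) = 18*f/(-24 + f))
1/(W(H(-10)) + 99257) = 1/(18*(-10)/(-24 - 10) + 99257) = 1/(18*(-10)/(-34) + 99257) = 1/(18*(-10)*(-1/34) + 99257) = 1/(90/17 + 99257) = 1/(1687459/17) = 17/1687459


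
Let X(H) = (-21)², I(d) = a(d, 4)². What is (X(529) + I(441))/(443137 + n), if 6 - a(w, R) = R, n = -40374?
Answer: 445/402763 ≈ 0.0011049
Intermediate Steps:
a(w, R) = 6 - R
I(d) = 4 (I(d) = (6 - 1*4)² = (6 - 4)² = 2² = 4)
X(H) = 441
(X(529) + I(441))/(443137 + n) = (441 + 4)/(443137 - 40374) = 445/402763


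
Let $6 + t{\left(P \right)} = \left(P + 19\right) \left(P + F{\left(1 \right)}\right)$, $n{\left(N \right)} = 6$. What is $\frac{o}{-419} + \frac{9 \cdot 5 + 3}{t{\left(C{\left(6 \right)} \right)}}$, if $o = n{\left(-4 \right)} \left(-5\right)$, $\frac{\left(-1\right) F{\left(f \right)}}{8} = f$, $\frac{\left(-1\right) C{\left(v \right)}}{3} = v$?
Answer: $- \frac{1197}{838} \approx -1.4284$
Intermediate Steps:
$C{\left(v \right)} = - 3 v$
$F{\left(f \right)} = - 8 f$
$t{\left(P \right)} = -6 + \left(-8 + P\right) \left(19 + P\right)$ ($t{\left(P \right)} = -6 + \left(P + 19\right) \left(P - 8\right) = -6 + \left(19 + P\right) \left(P - 8\right) = -6 + \left(19 + P\right) \left(-8 + P\right) = -6 + \left(-8 + P\right) \left(19 + P\right)$)
$o = -30$ ($o = 6 \left(-5\right) = -30$)
$\frac{o}{-419} + \frac{9 \cdot 5 + 3}{t{\left(C{\left(6 \right)} \right)}} = - \frac{30}{-419} + \frac{9 \cdot 5 + 3}{-158 + \left(\left(-3\right) 6\right)^{2} + 11 \left(\left(-3\right) 6\right)} = \left(-30\right) \left(- \frac{1}{419}\right) + \frac{45 + 3}{-158 + \left(-18\right)^{2} + 11 \left(-18\right)} = \frac{30}{419} + \frac{48}{-158 + 324 - 198} = \frac{30}{419} + \frac{48}{-32} = \frac{30}{419} + 48 \left(- \frac{1}{32}\right) = \frac{30}{419} - \frac{3}{2} = - \frac{1197}{838}$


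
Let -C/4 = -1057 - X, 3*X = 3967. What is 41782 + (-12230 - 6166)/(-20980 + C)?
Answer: 359213651/8597 ≈ 41784.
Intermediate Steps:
X = 3967/3 (X = (⅓)*3967 = 3967/3 ≈ 1322.3)
C = 28552/3 (C = -4*(-1057 - 1*3967/3) = -4*(-1057 - 3967/3) = -4*(-7138/3) = 28552/3 ≈ 9517.3)
41782 + (-12230 - 6166)/(-20980 + C) = 41782 + (-12230 - 6166)/(-20980 + 28552/3) = 41782 - 18396/(-34388/3) = 41782 - 18396*(-3/34388) = 41782 + 13797/8597 = 359213651/8597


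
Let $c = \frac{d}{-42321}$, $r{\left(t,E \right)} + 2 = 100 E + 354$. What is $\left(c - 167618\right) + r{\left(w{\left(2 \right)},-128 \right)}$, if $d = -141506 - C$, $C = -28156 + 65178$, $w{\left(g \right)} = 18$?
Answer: $- \frac{7620394658}{42321} \approx -1.8006 \cdot 10^{5}$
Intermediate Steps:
$r{\left(t,E \right)} = 352 + 100 E$ ($r{\left(t,E \right)} = -2 + \left(100 E + 354\right) = -2 + \left(354 + 100 E\right) = 352 + 100 E$)
$C = 37022$
$d = -178528$ ($d = -141506 - 37022 = -178528$)
$c = \frac{178528}{42321}$ ($c = - \frac{178528}{-42321} = \left(-178528\right) \left(- \frac{1}{42321}\right) = \frac{178528}{42321} \approx 4.2184$)
$\left(c - 167618\right) + r{\left(w{\left(2 \right)},-128 \right)} = \left(\frac{178528}{42321} - 167618\right) + \left(352 + 100 \left(-128\right)\right) = - \frac{7093582850}{42321} + \left(352 - 12800\right) = - \frac{7093582850}{42321} - 12448 = - \frac{7620394658}{42321}$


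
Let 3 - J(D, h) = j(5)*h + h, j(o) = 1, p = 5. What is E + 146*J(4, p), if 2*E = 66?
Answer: -989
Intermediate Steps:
E = 33 (E = (½)*66 = 33)
J(D, h) = 3 - 2*h (J(D, h) = 3 - (1*h + h) = 3 - (h + h) = 3 - 2*h)
E + 146*J(4, p) = 33 + 146*(3 - 2*5) = 33 + 146*(3 - 10) = 33 + 146*(-7) = 33 - 1022 = -989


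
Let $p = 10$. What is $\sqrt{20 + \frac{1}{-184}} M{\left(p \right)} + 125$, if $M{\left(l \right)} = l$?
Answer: $125 + \frac{5 \sqrt{169234}}{46} \approx 169.72$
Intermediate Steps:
$\sqrt{20 + \frac{1}{-184}} M{\left(p \right)} + 125 = \sqrt{20 + \frac{1}{-184}} \cdot 10 + 125 = \sqrt{20 - \frac{1}{184}} \cdot 10 + 125 = \sqrt{\frac{3679}{184}} \cdot 10 + 125 = \frac{\sqrt{169234}}{92} \cdot 10 + 125 = \frac{5 \sqrt{169234}}{46} + 125 = 125 + \frac{5 \sqrt{169234}}{46}$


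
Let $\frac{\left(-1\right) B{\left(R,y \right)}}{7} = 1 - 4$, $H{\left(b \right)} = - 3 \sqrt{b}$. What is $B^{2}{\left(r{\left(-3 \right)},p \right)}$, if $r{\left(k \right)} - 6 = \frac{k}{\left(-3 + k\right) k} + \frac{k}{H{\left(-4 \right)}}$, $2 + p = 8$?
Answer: $441$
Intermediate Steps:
$p = 6$ ($p = -2 + 8 = 6$)
$r{\left(k \right)} = 6 + \frac{1}{-3 + k} + \frac{i k}{6}$ ($r{\left(k \right)} = 6 + \left(\frac{k}{\left(-3 + k\right) k} + \frac{k}{\left(-3\right) \sqrt{-4}}\right) = 6 + \left(\frac{k}{k \left(-3 + k\right)} + \frac{k}{\left(-3\right) 2 i}\right) = 6 + \left(k \frac{1}{k \left(-3 + k\right)} + \frac{k}{\left(-6\right) i}\right) = 6 + \left(\frac{1}{-3 + k} + k \frac{i}{6}\right) = 6 + \left(\frac{1}{-3 + k} + \frac{i k}{6}\right) = 6 + \frac{1}{-3 + k} + \frac{i k}{6}$)
$B{\left(R,y \right)} = 21$ ($B{\left(R,y \right)} = - 7 \left(1 - 4\right) = \left(-7\right) \left(-3\right) = 21$)
$B^{2}{\left(r{\left(-3 \right)},p \right)} = 21^{2} = 441$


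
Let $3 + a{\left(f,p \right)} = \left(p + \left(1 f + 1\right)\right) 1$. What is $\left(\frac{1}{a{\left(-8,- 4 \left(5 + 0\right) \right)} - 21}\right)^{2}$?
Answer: $\frac{1}{2601} \approx 0.00038447$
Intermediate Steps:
$a{\left(f,p \right)} = -2 + f + p$ ($a{\left(f,p \right)} = -3 + \left(p + \left(1 f + 1\right)\right) 1 = -3 + \left(p + \left(f + 1\right)\right) 1 = -3 + \left(p + \left(1 + f\right)\right) 1 = -3 + \left(1 + f + p\right) 1 = -3 + \left(1 + f + p\right) = -2 + f + p$)
$\left(\frac{1}{a{\left(-8,- 4 \left(5 + 0\right) \right)} - 21}\right)^{2} = \left(\frac{1}{\left(-2 - 8 - 4 \left(5 + 0\right)\right) - 21}\right)^{2} = \left(\frac{1}{\left(-2 - 8 - 20\right) - 21}\right)^{2} = \left(\frac{1}{-30 - 21}\right)^{2} = \left(\frac{1}{-51}\right)^{2} = \left(- \frac{1}{51}\right)^{2} = \frac{1}{2601}$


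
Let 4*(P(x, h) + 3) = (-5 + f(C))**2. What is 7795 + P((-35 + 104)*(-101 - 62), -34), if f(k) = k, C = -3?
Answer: 7808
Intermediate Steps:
P(x, h) = 13 (P(x, h) = -3 + (-5 - 3)**2/4 = -3 + (1/4)*(-8)**2 = -3 + (1/4)*64 = -3 + 16 = 13)
7795 + P((-35 + 104)*(-101 - 62), -34) = 7795 + 13 = 7808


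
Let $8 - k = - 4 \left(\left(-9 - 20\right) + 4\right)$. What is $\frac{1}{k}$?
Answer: $- \frac{1}{92} \approx -0.01087$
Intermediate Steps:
$k = -92$ ($k = 8 - - 4 \left(\left(-9 - 20\right) + 4\right) = 8 - - 4 \left(-29 + 4\right) = 8 - \left(-4\right) \left(-25\right) = 8 - 100 = -92$)
$\frac{1}{k} = \frac{1}{-92} = - \frac{1}{92}$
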